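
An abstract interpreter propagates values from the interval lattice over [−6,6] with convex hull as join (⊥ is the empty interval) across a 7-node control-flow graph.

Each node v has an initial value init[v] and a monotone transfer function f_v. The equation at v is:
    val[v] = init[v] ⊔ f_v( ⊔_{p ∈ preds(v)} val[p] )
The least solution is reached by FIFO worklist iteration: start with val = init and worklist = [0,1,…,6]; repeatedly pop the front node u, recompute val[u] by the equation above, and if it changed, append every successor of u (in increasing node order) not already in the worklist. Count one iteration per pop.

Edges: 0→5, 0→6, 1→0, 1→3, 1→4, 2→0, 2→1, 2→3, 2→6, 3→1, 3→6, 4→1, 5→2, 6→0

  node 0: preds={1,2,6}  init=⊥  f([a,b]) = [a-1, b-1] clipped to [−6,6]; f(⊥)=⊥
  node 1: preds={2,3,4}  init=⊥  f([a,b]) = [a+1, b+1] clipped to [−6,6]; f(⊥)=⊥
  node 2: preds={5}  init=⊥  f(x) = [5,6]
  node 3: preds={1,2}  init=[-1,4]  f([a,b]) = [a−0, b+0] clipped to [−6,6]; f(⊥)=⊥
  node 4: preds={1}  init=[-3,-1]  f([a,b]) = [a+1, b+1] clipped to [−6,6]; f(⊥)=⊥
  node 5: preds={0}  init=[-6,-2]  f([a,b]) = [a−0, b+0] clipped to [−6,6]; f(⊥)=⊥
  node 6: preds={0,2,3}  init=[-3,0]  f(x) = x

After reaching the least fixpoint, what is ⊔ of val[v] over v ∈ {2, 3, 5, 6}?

[-6,6]

Worklist (19 pops):
  #1 pop 0: in=[-3,0] → [-4,-1] (was ⊥); enqueue []
  #2 pop 1: in=[-3,4] → [-2,5] (was ⊥); enqueue [0]
  #3 pop 2: in=[-6,-2] → [5,6] (was ⊥); enqueue [1]
  #4 pop 3: in=[-2,6] → [-2,6] (was [-1,4]); enqueue []
  #5 pop 4: in=[-2,5] → [-3,6] (was [-3,-1]); enqueue []
  #6 pop 5: in=[-4,-1] → [-6,-1] (was [-6,-2]); enqueue [2]
  #7 pop 6: in=[-4,6] → [-4,6] (was [-3,0]); enqueue []
  #8 pop 0: in=[-4,6] → [-5,5] (was [-4,-1]); enqueue [5,6]
  #9 pop 1: in=[-3,6] → [-2,6] (was [-2,5]); enqueue [0,3,4]
  #10 pop 2: in=[-6,-1] → [5,6] (no change)
  #11 pop 5: in=[-5,5] → [-6,5] (was [-6,-1]); enqueue [2]
  #12 pop 6: in=[-5,6] → [-5,6] (was [-4,6]); enqueue []
  #13 pop 0: in=[-5,6] → [-6,5] (was [-5,5]); enqueue [5,6]
  #14 pop 3: in=[-2,6] → [-2,6] (no change)
  #15 pop 4: in=[-2,6] → [-3,6] (no change)
  #16 pop 2: in=[-6,5] → [5,6] (no change)
  #17 pop 5: in=[-6,5] → [-6,5] (no change)
  #18 pop 6: in=[-6,6] → [-6,6] (was [-5,6]); enqueue [0]
  #19 pop 0: in=[-6,6] → [-6,5] (no change)

Fixpoint:
  val[0] = [-6,5]
  val[1] = [-2,6]
  val[2] = [5,6]
  val[3] = [-2,6]
  val[4] = [-3,6]
  val[5] = [-6,5]
  val[6] = [-6,6]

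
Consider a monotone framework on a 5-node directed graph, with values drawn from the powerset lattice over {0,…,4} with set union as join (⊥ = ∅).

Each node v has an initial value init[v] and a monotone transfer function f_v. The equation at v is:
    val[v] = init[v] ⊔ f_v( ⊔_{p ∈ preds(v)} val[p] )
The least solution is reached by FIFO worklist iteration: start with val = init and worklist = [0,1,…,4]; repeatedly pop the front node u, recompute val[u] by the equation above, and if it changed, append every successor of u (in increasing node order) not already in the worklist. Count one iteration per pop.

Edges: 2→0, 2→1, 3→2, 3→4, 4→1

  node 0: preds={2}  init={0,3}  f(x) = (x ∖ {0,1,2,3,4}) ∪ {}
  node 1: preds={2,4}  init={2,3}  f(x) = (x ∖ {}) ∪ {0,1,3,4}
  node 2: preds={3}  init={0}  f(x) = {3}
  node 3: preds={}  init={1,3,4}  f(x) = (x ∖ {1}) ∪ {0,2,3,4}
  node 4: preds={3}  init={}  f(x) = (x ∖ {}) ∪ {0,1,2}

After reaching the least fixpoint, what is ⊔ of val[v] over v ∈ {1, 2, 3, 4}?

{0,1,2,3,4}

Worklist (8 pops):
  #1 pop 0: in={0} → {0,3} (no change)
  #2 pop 1: in={0} → {0,1,2,3,4} (was {2,3}); enqueue []
  #3 pop 2: in={1,3,4} → {0,3} (was {0}); enqueue [0,1]
  #4 pop 3: in={} → {0,1,2,3,4} (was {1,3,4}); enqueue [2]
  #5 pop 4: in={0,1,2,3,4} → {0,1,2,3,4} (was {}); enqueue []
  #6 pop 0: in={0,3} → {0,3} (no change)
  #7 pop 1: in={0,1,2,3,4} → {0,1,2,3,4} (no change)
  #8 pop 2: in={0,1,2,3,4} → {0,3} (no change)

Fixpoint:
  val[0] = {0,3}
  val[1] = {0,1,2,3,4}
  val[2] = {0,3}
  val[3] = {0,1,2,3,4}
  val[4] = {0,1,2,3,4}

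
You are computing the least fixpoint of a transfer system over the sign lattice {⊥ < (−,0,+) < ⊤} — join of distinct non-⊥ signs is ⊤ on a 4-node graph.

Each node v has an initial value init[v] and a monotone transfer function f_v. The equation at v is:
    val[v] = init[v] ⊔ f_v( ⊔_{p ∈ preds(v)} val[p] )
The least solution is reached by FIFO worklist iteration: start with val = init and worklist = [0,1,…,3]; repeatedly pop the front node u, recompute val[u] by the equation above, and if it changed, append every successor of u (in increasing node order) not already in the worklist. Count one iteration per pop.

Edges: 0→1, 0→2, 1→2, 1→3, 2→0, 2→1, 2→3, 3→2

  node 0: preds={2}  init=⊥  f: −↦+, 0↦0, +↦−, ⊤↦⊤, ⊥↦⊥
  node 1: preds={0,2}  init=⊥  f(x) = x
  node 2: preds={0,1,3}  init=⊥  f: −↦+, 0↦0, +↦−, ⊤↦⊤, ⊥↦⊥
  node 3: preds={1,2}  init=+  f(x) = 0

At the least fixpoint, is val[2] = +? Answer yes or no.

Iteration log — 11 steps:
  step 1. node 0  ⊔preds=⊥  new=⊥  stable
  step 2. node 1  ⊔preds=⊥  new=⊥  stable
  step 3. node 2  ⊔preds=+  new=−  old=⊥  +wl: 0,1
  step 4. node 3  ⊔preds=−  new=⊤  old=+  +wl: 2
  step 5. node 0  ⊔preds=−  new=+  old=⊥  +wl: 
  step 6. node 1  ⊔preds=⊤  new=⊤  old=⊥  +wl: 3
  step 7. node 2  ⊔preds=⊤  new=⊤  old=−  +wl: 0,1
  step 8. node 3  ⊔preds=⊤  new=⊤  stable
  step 9. node 0  ⊔preds=⊤  new=⊤  old=+  +wl: 2
  step 10. node 1  ⊔preds=⊤  new=⊤  stable
  step 11. node 2  ⊔preds=⊤  new=⊤  stable

Least fixpoint reached:
  node 0: ⊤
  node 1: ⊤
  node 2: ⊤
  node 3: ⊤

no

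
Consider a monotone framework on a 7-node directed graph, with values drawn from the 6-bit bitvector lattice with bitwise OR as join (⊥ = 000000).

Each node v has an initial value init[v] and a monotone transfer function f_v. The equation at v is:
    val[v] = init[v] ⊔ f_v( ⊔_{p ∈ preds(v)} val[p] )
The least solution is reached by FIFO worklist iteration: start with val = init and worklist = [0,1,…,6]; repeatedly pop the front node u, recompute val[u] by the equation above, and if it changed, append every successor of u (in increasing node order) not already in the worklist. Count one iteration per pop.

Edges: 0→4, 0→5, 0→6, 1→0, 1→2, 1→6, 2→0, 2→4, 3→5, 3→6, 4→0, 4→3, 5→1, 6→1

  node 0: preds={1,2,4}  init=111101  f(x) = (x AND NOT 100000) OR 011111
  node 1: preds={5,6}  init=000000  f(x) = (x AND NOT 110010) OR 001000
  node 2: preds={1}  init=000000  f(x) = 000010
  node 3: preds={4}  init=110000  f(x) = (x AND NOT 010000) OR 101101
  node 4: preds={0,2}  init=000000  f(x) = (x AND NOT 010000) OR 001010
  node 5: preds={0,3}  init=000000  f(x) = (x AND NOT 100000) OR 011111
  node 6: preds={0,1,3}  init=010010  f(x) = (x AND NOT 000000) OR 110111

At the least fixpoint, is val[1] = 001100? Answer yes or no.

Iteration log — 14 steps:
  step 1. node 0  ⊔preds=000000  new=111111  old=111101  +wl: 
  step 2. node 1  ⊔preds=010010  new=001000  old=000000  +wl: 0
  step 3. node 2  ⊔preds=001000  new=000010  old=000000  +wl: 
  step 4. node 3  ⊔preds=000000  new=111101  old=110000  +wl: 
  step 5. node 4  ⊔preds=111111  new=101111  old=000000  +wl: 3
  step 6. node 5  ⊔preds=111111  new=011111  old=000000  +wl: 1
  step 7. node 6  ⊔preds=111111  new=111111  old=010010  +wl: 
  step 8. node 0  ⊔preds=101111  new=111111  stable
  step 9. node 3  ⊔preds=101111  new=111111  old=111101  +wl: 5,6
  step 10. node 1  ⊔preds=111111  new=001101  old=001000  +wl: 0,2
  step 11. node 5  ⊔preds=111111  new=011111  stable
  step 12. node 6  ⊔preds=111111  new=111111  stable
  step 13. node 0  ⊔preds=101111  new=111111  stable
  step 14. node 2  ⊔preds=001101  new=000010  stable

Least fixpoint reached:
  node 0: 111111
  node 1: 001101
  node 2: 000010
  node 3: 111111
  node 4: 101111
  node 5: 011111
  node 6: 111111

no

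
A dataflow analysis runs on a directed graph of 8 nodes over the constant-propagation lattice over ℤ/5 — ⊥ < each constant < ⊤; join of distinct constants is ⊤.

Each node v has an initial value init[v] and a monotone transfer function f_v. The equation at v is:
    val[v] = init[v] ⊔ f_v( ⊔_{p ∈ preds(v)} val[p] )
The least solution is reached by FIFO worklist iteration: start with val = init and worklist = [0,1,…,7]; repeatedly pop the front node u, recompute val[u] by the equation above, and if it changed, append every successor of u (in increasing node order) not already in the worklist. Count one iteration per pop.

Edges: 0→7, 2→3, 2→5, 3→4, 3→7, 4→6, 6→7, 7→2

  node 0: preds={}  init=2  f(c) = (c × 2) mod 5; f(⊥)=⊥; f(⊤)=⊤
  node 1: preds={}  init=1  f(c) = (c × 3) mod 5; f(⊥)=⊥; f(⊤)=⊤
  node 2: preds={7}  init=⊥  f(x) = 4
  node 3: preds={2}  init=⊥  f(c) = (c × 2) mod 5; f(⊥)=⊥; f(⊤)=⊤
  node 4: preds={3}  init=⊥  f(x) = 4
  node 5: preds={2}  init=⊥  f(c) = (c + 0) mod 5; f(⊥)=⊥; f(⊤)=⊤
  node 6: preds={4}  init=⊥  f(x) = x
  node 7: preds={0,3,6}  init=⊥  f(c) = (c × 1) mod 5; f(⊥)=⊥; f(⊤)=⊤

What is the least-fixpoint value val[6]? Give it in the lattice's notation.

4

Iteration log — 9 steps:
  step 1. node 0  ⊔preds=⊥  new=2  stable
  step 2. node 1  ⊔preds=⊥  new=1  stable
  step 3. node 2  ⊔preds=⊥  new=4  old=⊥  +wl: 
  step 4. node 3  ⊔preds=4  new=3  old=⊥  +wl: 
  step 5. node 4  ⊔preds=3  new=4  old=⊥  +wl: 
  step 6. node 5  ⊔preds=4  new=4  old=⊥  +wl: 
  step 7. node 6  ⊔preds=4  new=4  old=⊥  +wl: 
  step 8. node 7  ⊔preds=⊤  new=⊤  old=⊥  +wl: 2
  step 9. node 2  ⊔preds=⊤  new=4  stable

Least fixpoint reached:
  node 0: 2
  node 1: 1
  node 2: 4
  node 3: 3
  node 4: 4
  node 5: 4
  node 6: 4
  node 7: ⊤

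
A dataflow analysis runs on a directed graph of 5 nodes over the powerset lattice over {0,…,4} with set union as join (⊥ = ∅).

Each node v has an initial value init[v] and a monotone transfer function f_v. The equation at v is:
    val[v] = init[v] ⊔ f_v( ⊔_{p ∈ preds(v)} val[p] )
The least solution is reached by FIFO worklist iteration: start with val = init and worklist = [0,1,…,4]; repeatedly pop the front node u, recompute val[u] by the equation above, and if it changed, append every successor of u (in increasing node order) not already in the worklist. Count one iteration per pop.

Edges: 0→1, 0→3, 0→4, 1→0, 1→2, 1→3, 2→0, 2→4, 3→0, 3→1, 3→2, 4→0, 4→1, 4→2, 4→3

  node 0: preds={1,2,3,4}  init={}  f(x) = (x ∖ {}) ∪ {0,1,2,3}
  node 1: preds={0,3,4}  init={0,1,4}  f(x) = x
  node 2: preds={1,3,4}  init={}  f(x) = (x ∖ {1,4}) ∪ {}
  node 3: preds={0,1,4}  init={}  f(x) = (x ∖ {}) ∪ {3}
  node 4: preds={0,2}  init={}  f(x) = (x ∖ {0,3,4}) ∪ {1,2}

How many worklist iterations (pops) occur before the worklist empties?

Trace (9 dequeues):
  [1] u=0 | in {0,1,4} | out {0,1,2,3,4} | prev {} | push {}
  [2] u=1 | in {0,1,2,3,4} | out {0,1,2,3,4} | prev {0,1,4} | push {0}
  [3] u=2 | in {0,1,2,3,4} | out {0,2,3} | prev {} | push {}
  [4] u=3 | in {0,1,2,3,4} | out {0,1,2,3,4} | prev {} | push {1,2}
  [5] u=4 | in {0,1,2,3,4} | out {1,2} | prev {} | push {3}
  [6] u=0 | in {0,1,2,3,4} | out {0,1,2,3,4} | ==
  [7] u=1 | in {0,1,2,3,4} | out {0,1,2,3,4} | ==
  [8] u=2 | in {0,1,2,3,4} | out {0,2,3} | ==
  [9] u=3 | in {0,1,2,3,4} | out {0,1,2,3,4} | ==

Converged values:
  [0] {0,1,2,3,4}
  [1] {0,1,2,3,4}
  [2] {0,2,3}
  [3] {0,1,2,3,4}
  [4] {1,2}

9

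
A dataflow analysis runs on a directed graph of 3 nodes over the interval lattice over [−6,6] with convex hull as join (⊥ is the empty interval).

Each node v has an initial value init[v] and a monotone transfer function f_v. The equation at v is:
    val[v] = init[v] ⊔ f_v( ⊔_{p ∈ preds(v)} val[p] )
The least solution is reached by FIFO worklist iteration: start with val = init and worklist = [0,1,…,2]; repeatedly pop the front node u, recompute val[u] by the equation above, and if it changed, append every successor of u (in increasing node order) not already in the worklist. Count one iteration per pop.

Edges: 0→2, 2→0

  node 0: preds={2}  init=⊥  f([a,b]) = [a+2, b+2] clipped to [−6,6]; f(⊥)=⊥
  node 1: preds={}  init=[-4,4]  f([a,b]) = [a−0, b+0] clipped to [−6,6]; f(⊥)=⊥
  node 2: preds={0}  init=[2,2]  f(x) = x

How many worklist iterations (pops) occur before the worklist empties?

6

Iteration log — 6 steps:
  step 1. node 0  ⊔preds=[2,2]  new=[4,4]  old=⊥  +wl: 
  step 2. node 1  ⊔preds=⊥  new=[-4,4]  stable
  step 3. node 2  ⊔preds=[4,4]  new=[2,4]  old=[2,2]  +wl: 0
  step 4. node 0  ⊔preds=[2,4]  new=[4,6]  old=[4,4]  +wl: 2
  step 5. node 2  ⊔preds=[4,6]  new=[2,6]  old=[2,4]  +wl: 0
  step 6. node 0  ⊔preds=[2,6]  new=[4,6]  stable

Least fixpoint reached:
  node 0: [4,6]
  node 1: [-4,4]
  node 2: [2,6]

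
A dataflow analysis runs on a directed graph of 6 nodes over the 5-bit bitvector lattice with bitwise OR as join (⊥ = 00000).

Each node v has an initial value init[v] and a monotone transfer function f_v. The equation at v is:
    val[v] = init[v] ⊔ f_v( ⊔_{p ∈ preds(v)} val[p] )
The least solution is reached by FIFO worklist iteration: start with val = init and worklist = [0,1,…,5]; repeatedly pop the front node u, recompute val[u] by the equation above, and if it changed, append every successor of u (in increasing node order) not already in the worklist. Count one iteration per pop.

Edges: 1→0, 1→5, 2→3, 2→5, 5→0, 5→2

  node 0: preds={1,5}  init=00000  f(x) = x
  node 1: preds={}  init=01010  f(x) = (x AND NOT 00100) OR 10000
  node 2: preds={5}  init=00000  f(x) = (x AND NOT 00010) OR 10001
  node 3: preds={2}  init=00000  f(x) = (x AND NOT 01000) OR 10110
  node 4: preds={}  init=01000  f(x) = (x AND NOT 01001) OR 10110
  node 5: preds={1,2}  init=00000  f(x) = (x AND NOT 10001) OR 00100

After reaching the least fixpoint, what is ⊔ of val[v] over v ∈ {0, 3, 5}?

Trace (10 dequeues):
  [1] u=0 | in 01010 | out 01010 | prev 00000 | push {}
  [2] u=1 | in 00000 | out 11010 | prev 01010 | push {0}
  [3] u=2 | in 00000 | out 10001 | prev 00000 | push {}
  [4] u=3 | in 10001 | out 10111 | prev 00000 | push {}
  [5] u=4 | in 00000 | out 11110 | prev 01000 | push {}
  [6] u=5 | in 11011 | out 01110 | prev 00000 | push {2}
  [7] u=0 | in 11110 | out 11110 | prev 01010 | push {}
  [8] u=2 | in 01110 | out 11101 | prev 10001 | push {3,5}
  [9] u=3 | in 11101 | out 10111 | ==
  [10] u=5 | in 11111 | out 01110 | ==

Converged values:
  [0] 11110
  [1] 11010
  [2] 11101
  [3] 10111
  [4] 11110
  [5] 01110

11111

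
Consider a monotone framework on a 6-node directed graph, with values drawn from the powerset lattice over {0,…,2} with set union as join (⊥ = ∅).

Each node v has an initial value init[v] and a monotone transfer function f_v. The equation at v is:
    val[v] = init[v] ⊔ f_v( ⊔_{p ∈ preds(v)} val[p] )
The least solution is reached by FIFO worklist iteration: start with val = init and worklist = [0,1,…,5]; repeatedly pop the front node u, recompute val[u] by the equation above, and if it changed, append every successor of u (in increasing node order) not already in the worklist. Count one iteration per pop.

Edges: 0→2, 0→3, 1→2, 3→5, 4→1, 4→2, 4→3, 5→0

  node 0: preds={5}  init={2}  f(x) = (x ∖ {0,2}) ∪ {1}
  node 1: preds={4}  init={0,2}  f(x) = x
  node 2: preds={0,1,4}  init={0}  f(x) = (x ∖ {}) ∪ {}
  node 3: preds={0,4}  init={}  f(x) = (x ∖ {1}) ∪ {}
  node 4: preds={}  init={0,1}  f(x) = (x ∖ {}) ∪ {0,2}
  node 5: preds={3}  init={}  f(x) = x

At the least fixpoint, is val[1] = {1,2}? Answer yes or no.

no

Iteration log — 10 steps:
  step 1. node 0  ⊔preds={}  new={1,2}  old={2}  +wl: 
  step 2. node 1  ⊔preds={0,1}  new={0,1,2}  old={0,2}  +wl: 
  step 3. node 2  ⊔preds={0,1,2}  new={0,1,2}  old={0}  +wl: 
  step 4. node 3  ⊔preds={0,1,2}  new={0,2}  old={}  +wl: 
  step 5. node 4  ⊔preds={}  new={0,1,2}  old={0,1}  +wl: 1,2,3
  step 6. node 5  ⊔preds={0,2}  new={0,2}  old={}  +wl: 0
  step 7. node 1  ⊔preds={0,1,2}  new={0,1,2}  stable
  step 8. node 2  ⊔preds={0,1,2}  new={0,1,2}  stable
  step 9. node 3  ⊔preds={0,1,2}  new={0,2}  stable
  step 10. node 0  ⊔preds={0,2}  new={1,2}  stable

Least fixpoint reached:
  node 0: {1,2}
  node 1: {0,1,2}
  node 2: {0,1,2}
  node 3: {0,2}
  node 4: {0,1,2}
  node 5: {0,2}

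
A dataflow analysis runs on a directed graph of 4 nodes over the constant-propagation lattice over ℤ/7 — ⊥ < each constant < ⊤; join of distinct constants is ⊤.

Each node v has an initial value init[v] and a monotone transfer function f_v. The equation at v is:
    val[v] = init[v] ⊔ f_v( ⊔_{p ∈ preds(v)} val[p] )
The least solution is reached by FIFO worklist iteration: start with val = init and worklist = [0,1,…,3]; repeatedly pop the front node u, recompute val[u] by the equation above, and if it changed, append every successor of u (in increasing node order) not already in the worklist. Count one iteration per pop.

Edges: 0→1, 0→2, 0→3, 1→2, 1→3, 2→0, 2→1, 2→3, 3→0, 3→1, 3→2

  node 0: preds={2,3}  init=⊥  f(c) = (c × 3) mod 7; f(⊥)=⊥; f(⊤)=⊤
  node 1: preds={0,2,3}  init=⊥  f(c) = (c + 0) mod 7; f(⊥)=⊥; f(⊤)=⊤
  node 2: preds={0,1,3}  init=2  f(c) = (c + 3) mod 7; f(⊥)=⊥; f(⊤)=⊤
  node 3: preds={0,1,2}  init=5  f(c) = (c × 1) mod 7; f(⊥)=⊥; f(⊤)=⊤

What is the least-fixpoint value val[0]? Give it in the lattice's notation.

⊤

Iteration log — 7 steps:
  step 1. node 0  ⊔preds=⊤  new=⊤  old=⊥  +wl: 
  step 2. node 1  ⊔preds=⊤  new=⊤  old=⊥  +wl: 
  step 3. node 2  ⊔preds=⊤  new=⊤  old=2  +wl: 0,1
  step 4. node 3  ⊔preds=⊤  new=⊤  old=5  +wl: 2
  step 5. node 0  ⊔preds=⊤  new=⊤  stable
  step 6. node 1  ⊔preds=⊤  new=⊤  stable
  step 7. node 2  ⊔preds=⊤  new=⊤  stable

Least fixpoint reached:
  node 0: ⊤
  node 1: ⊤
  node 2: ⊤
  node 3: ⊤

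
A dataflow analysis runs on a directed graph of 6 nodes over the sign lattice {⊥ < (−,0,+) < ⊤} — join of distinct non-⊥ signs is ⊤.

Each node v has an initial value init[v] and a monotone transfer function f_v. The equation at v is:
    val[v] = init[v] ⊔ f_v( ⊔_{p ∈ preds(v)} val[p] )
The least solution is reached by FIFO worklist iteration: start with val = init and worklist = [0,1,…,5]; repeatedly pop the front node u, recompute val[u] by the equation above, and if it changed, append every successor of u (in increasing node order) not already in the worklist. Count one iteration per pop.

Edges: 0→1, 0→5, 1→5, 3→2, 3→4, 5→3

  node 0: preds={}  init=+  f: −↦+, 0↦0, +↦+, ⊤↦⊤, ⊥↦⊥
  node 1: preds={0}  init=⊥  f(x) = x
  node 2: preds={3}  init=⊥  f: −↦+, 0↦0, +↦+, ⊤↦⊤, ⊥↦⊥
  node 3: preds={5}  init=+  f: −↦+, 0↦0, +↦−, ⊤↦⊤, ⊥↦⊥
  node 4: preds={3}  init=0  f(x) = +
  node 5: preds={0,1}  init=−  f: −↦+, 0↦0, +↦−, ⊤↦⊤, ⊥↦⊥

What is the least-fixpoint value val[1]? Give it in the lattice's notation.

+

Trace (6 dequeues):
  [1] u=0 | in ⊥ | out + | ==
  [2] u=1 | in + | out + | prev ⊥ | push {}
  [3] u=2 | in + | out + | prev ⊥ | push {}
  [4] u=3 | in − | out + | ==
  [5] u=4 | in + | out ⊤ | prev 0 | push {}
  [6] u=5 | in + | out − | ==

Converged values:
  [0] +
  [1] +
  [2] +
  [3] +
  [4] ⊤
  [5] −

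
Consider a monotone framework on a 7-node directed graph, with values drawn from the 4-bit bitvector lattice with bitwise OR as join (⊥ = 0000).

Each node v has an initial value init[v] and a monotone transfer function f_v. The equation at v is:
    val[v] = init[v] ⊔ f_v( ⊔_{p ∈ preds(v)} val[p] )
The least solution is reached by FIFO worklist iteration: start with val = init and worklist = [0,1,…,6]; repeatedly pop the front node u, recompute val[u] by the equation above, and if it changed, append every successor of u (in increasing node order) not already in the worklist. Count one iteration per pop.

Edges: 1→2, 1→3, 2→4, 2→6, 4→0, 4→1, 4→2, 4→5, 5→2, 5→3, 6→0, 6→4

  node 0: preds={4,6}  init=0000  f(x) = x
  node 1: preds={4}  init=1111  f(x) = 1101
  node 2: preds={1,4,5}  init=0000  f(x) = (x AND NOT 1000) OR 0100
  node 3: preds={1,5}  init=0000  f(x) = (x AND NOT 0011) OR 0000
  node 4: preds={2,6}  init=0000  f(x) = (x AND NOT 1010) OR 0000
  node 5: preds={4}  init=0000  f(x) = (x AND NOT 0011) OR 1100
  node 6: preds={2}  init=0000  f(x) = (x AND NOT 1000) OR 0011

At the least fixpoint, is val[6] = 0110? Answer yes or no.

no

Worklist (12 pops):
  #1 pop 0: in=0000 → 0000 (no change)
  #2 pop 1: in=0000 → 1111 (no change)
  #3 pop 2: in=1111 → 0111 (was 0000); enqueue []
  #4 pop 3: in=1111 → 1100 (was 0000); enqueue []
  #5 pop 4: in=0111 → 0101 (was 0000); enqueue [0,1,2]
  #6 pop 5: in=0101 → 1100 (was 0000); enqueue [3]
  #7 pop 6: in=0111 → 0111 (was 0000); enqueue [4]
  #8 pop 0: in=0111 → 0111 (was 0000); enqueue []
  #9 pop 1: in=0101 → 1111 (no change)
  #10 pop 2: in=1111 → 0111 (no change)
  #11 pop 3: in=1111 → 1100 (no change)
  #12 pop 4: in=0111 → 0101 (no change)

Fixpoint:
  val[0] = 0111
  val[1] = 1111
  val[2] = 0111
  val[3] = 1100
  val[4] = 0101
  val[5] = 1100
  val[6] = 0111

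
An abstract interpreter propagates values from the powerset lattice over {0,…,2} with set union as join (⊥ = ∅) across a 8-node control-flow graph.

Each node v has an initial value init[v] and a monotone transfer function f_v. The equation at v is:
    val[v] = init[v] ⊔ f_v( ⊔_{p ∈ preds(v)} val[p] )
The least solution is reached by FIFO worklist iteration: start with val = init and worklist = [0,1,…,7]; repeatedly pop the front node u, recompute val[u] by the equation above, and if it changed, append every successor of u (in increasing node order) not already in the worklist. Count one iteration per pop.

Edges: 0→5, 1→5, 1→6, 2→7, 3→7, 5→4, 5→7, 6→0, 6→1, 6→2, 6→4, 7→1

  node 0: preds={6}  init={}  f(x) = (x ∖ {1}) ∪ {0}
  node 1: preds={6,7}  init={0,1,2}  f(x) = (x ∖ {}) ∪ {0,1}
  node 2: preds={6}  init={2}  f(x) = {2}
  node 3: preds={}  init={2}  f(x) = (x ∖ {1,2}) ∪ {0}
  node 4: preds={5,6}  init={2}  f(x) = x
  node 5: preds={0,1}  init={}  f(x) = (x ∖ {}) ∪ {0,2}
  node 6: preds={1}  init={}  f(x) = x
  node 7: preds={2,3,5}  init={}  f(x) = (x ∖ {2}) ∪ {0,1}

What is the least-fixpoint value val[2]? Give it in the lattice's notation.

{2}

Trace (13 dequeues):
  [1] u=0 | in {} | out {0} | prev {} | push {}
  [2] u=1 | in {} | out {0,1,2} | ==
  [3] u=2 | in {} | out {2} | ==
  [4] u=3 | in {} | out {0,2} | prev {2} | push {}
  [5] u=4 | in {} | out {2} | ==
  [6] u=5 | in {0,1,2} | out {0,1,2} | prev {} | push {4}
  [7] u=6 | in {0,1,2} | out {0,1,2} | prev {} | push {0,1,2}
  [8] u=7 | in {0,1,2} | out {0,1} | prev {} | push {}
  [9] u=4 | in {0,1,2} | out {0,1,2} | prev {2} | push {}
  [10] u=0 | in {0,1,2} | out {0,2} | prev {0} | push {5}
  [11] u=1 | in {0,1,2} | out {0,1,2} | ==
  [12] u=2 | in {0,1,2} | out {2} | ==
  [13] u=5 | in {0,1,2} | out {0,1,2} | ==

Converged values:
  [0] {0,2}
  [1] {0,1,2}
  [2] {2}
  [3] {0,2}
  [4] {0,1,2}
  [5] {0,1,2}
  [6] {0,1,2}
  [7] {0,1}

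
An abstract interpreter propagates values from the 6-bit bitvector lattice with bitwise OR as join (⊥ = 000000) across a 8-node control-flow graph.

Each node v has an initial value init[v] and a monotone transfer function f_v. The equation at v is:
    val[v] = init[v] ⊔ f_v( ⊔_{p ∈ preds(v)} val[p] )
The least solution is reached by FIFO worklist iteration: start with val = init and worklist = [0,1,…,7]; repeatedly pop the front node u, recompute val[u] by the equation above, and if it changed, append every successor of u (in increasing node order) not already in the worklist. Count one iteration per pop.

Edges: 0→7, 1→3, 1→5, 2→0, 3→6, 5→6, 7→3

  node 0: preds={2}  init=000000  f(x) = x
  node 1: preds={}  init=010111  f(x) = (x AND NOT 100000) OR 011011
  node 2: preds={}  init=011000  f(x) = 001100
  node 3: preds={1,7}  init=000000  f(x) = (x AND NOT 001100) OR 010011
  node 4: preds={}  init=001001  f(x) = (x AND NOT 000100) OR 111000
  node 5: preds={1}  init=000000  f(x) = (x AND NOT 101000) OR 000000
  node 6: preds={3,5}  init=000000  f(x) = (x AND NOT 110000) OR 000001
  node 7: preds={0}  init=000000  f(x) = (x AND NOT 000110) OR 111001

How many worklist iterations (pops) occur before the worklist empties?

Trace (12 dequeues):
  [1] u=0 | in 011000 | out 011000 | prev 000000 | push {}
  [2] u=1 | in 000000 | out 011111 | prev 010111 | push {}
  [3] u=2 | in 000000 | out 011100 | prev 011000 | push {0}
  [4] u=3 | in 011111 | out 010011 | prev 000000 | push {}
  [5] u=4 | in 000000 | out 111001 | prev 001001 | push {}
  [6] u=5 | in 011111 | out 010111 | prev 000000 | push {}
  [7] u=6 | in 010111 | out 000111 | prev 000000 | push {}
  [8] u=7 | in 011000 | out 111001 | prev 000000 | push {3}
  [9] u=0 | in 011100 | out 011100 | prev 011000 | push {7}
  [10] u=3 | in 111111 | out 110011 | prev 010011 | push {6}
  [11] u=7 | in 011100 | out 111001 | ==
  [12] u=6 | in 110111 | out 000111 | ==

Converged values:
  [0] 011100
  [1] 011111
  [2] 011100
  [3] 110011
  [4] 111001
  [5] 010111
  [6] 000111
  [7] 111001

12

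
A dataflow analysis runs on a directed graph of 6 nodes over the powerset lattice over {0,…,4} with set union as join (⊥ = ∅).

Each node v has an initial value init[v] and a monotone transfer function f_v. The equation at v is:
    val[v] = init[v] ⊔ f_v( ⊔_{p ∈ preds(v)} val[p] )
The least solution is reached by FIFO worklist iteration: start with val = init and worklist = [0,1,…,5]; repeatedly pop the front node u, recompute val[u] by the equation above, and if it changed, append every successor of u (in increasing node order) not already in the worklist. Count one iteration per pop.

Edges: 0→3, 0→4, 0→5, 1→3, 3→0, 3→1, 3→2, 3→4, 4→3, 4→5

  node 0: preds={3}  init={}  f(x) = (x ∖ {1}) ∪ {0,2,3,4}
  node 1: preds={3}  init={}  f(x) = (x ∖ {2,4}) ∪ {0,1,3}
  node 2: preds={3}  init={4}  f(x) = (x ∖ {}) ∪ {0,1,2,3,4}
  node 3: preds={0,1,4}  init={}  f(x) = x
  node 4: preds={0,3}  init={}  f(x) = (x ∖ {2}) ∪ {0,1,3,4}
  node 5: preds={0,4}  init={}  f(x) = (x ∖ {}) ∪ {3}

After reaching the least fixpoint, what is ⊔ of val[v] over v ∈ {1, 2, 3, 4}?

{0,1,2,3,4}

Iteration log — 10 steps:
  step 1. node 0  ⊔preds={}  new={0,2,3,4}  old={}  +wl: 
  step 2. node 1  ⊔preds={}  new={0,1,3}  old={}  +wl: 
  step 3. node 2  ⊔preds={}  new={0,1,2,3,4}  old={4}  +wl: 
  step 4. node 3  ⊔preds={0,1,2,3,4}  new={0,1,2,3,4}  old={}  +wl: 0,1,2
  step 5. node 4  ⊔preds={0,1,2,3,4}  new={0,1,3,4}  old={}  +wl: 3
  step 6. node 5  ⊔preds={0,1,2,3,4}  new={0,1,2,3,4}  old={}  +wl: 
  step 7. node 0  ⊔preds={0,1,2,3,4}  new={0,2,3,4}  stable
  step 8. node 1  ⊔preds={0,1,2,3,4}  new={0,1,3}  stable
  step 9. node 2  ⊔preds={0,1,2,3,4}  new={0,1,2,3,4}  stable
  step 10. node 3  ⊔preds={0,1,2,3,4}  new={0,1,2,3,4}  stable

Least fixpoint reached:
  node 0: {0,2,3,4}
  node 1: {0,1,3}
  node 2: {0,1,2,3,4}
  node 3: {0,1,2,3,4}
  node 4: {0,1,3,4}
  node 5: {0,1,2,3,4}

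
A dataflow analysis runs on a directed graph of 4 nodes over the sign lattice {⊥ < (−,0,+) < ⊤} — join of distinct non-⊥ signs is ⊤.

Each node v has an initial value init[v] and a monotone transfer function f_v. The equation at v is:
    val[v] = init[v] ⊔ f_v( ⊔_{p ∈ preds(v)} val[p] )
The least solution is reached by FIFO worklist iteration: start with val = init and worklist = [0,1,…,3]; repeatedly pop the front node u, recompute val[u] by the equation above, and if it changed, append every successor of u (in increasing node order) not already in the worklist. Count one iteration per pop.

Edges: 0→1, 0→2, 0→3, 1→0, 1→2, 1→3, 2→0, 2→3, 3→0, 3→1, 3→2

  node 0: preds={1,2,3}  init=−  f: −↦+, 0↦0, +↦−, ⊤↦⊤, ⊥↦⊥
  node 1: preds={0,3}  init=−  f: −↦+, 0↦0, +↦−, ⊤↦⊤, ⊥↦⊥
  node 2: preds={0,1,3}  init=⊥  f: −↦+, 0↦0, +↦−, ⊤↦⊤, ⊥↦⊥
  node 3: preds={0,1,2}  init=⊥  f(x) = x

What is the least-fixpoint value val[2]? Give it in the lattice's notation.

⊤

Worklist (7 pops):
  #1 pop 0: in=− → ⊤ (was −); enqueue []
  #2 pop 1: in=⊤ → ⊤ (was −); enqueue [0]
  #3 pop 2: in=⊤ → ⊤ (was ⊥); enqueue []
  #4 pop 3: in=⊤ → ⊤ (was ⊥); enqueue [1,2]
  #5 pop 0: in=⊤ → ⊤ (no change)
  #6 pop 1: in=⊤ → ⊤ (no change)
  #7 pop 2: in=⊤ → ⊤ (no change)

Fixpoint:
  val[0] = ⊤
  val[1] = ⊤
  val[2] = ⊤
  val[3] = ⊤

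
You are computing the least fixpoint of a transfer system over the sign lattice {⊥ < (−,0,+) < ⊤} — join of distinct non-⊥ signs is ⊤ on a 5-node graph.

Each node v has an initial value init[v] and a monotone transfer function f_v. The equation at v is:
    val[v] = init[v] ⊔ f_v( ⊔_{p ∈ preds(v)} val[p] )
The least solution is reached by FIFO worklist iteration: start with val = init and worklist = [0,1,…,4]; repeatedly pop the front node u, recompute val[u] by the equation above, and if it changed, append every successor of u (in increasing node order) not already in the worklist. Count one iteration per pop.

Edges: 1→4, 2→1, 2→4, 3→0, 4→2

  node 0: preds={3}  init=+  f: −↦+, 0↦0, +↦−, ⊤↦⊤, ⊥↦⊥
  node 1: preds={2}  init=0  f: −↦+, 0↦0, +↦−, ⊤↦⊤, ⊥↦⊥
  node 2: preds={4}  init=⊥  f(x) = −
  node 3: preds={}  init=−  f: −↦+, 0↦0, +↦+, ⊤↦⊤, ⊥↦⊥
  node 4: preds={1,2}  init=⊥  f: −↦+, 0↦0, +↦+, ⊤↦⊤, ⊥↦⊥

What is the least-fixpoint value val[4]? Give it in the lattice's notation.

⊤

Worklist (8 pops):
  #1 pop 0: in=− → + (no change)
  #2 pop 1: in=⊥ → 0 (no change)
  #3 pop 2: in=⊥ → − (was ⊥); enqueue [1]
  #4 pop 3: in=⊥ → − (no change)
  #5 pop 4: in=⊤ → ⊤ (was ⊥); enqueue [2]
  #6 pop 1: in=− → ⊤ (was 0); enqueue [4]
  #7 pop 2: in=⊤ → − (no change)
  #8 pop 4: in=⊤ → ⊤ (no change)

Fixpoint:
  val[0] = +
  val[1] = ⊤
  val[2] = −
  val[3] = −
  val[4] = ⊤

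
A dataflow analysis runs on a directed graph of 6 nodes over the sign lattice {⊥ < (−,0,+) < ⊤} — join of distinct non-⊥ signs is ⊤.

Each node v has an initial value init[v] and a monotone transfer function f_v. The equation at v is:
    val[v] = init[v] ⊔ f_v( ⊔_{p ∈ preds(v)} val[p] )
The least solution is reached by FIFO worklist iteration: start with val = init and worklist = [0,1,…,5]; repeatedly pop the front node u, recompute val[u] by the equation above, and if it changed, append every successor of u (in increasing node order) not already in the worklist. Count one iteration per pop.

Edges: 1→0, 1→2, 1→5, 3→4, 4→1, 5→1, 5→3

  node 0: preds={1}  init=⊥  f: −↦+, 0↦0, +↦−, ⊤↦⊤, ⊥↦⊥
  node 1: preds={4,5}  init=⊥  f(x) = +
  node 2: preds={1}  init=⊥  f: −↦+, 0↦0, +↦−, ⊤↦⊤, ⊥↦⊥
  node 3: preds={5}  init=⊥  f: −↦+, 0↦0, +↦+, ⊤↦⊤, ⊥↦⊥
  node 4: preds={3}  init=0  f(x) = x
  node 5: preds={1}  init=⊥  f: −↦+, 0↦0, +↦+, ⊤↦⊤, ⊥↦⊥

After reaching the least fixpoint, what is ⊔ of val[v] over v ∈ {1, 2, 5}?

Trace (11 dequeues):
  [1] u=0 | in ⊥ | out ⊥ | ==
  [2] u=1 | in 0 | out + | prev ⊥ | push {0}
  [3] u=2 | in + | out − | prev ⊥ | push {}
  [4] u=3 | in ⊥ | out ⊥ | ==
  [5] u=4 | in ⊥ | out 0 | ==
  [6] u=5 | in + | out + | prev ⊥ | push {1,3}
  [7] u=0 | in + | out − | prev ⊥ | push {}
  [8] u=1 | in ⊤ | out + | ==
  [9] u=3 | in + | out + | prev ⊥ | push {4}
  [10] u=4 | in + | out ⊤ | prev 0 | push {1}
  [11] u=1 | in ⊤ | out + | ==

Converged values:
  [0] −
  [1] +
  [2] −
  [3] +
  [4] ⊤
  [5] +

⊤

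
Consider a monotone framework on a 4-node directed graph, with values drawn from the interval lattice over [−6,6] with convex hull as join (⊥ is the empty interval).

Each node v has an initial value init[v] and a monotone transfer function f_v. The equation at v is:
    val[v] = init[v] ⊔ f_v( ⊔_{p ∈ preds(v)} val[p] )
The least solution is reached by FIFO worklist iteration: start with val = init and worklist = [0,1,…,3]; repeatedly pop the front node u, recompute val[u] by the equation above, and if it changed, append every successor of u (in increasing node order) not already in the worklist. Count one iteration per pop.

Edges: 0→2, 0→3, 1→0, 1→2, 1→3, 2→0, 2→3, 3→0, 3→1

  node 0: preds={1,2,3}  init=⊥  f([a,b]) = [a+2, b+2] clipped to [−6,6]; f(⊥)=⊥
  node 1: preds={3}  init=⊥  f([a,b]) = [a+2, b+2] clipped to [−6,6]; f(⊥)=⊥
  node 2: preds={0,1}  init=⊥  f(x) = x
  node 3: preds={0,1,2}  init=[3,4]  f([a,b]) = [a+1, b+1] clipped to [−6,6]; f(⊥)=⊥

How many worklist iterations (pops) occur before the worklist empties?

Iteration log — 6 steps:
  step 1. node 0  ⊔preds=[3,4]  new=[5,6]  old=⊥  +wl: 
  step 2. node 1  ⊔preds=[3,4]  new=[5,6]  old=⊥  +wl: 0
  step 3. node 2  ⊔preds=[5,6]  new=[5,6]  old=⊥  +wl: 
  step 4. node 3  ⊔preds=[5,6]  new=[3,6]  old=[3,4]  +wl: 1
  step 5. node 0  ⊔preds=[3,6]  new=[5,6]  stable
  step 6. node 1  ⊔preds=[3,6]  new=[5,6]  stable

Least fixpoint reached:
  node 0: [5,6]
  node 1: [5,6]
  node 2: [5,6]
  node 3: [3,6]

6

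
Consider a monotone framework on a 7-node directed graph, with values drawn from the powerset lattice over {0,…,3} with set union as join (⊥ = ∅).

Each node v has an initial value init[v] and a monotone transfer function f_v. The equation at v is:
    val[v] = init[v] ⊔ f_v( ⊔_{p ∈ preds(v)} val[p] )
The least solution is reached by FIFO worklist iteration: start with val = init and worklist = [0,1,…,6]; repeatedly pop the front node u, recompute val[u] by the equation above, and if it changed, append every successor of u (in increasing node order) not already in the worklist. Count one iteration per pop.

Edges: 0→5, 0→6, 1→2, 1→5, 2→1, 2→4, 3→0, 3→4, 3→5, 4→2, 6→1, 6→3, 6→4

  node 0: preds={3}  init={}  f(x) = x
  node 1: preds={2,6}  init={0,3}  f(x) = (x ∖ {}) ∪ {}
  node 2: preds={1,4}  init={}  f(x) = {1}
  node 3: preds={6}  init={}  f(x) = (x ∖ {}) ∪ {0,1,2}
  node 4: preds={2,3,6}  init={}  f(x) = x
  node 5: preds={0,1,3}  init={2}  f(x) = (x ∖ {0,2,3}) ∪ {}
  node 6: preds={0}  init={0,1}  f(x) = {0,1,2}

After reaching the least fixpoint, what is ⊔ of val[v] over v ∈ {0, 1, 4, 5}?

Trace (14 dequeues):
  [1] u=0 | in {} | out {} | ==
  [2] u=1 | in {0,1} | out {0,1,3} | prev {0,3} | push {}
  [3] u=2 | in {0,1,3} | out {1} | prev {} | push {1}
  [4] u=3 | in {0,1} | out {0,1,2} | prev {} | push {0}
  [5] u=4 | in {0,1,2} | out {0,1,2} | prev {} | push {2}
  [6] u=5 | in {0,1,2,3} | out {1,2} | prev {2} | push {}
  [7] u=6 | in {} | out {0,1,2} | prev {0,1} | push {3,4}
  [8] u=1 | in {0,1,2} | out {0,1,2,3} | prev {0,1,3} | push {5}
  [9] u=0 | in {0,1,2} | out {0,1,2} | prev {} | push {6}
  [10] u=2 | in {0,1,2,3} | out {1} | ==
  [11] u=3 | in {0,1,2} | out {0,1,2} | ==
  [12] u=4 | in {0,1,2} | out {0,1,2} | ==
  [13] u=5 | in {0,1,2,3} | out {1,2} | ==
  [14] u=6 | in {0,1,2} | out {0,1,2} | ==

Converged values:
  [0] {0,1,2}
  [1] {0,1,2,3}
  [2] {1}
  [3] {0,1,2}
  [4] {0,1,2}
  [5] {1,2}
  [6] {0,1,2}

{0,1,2,3}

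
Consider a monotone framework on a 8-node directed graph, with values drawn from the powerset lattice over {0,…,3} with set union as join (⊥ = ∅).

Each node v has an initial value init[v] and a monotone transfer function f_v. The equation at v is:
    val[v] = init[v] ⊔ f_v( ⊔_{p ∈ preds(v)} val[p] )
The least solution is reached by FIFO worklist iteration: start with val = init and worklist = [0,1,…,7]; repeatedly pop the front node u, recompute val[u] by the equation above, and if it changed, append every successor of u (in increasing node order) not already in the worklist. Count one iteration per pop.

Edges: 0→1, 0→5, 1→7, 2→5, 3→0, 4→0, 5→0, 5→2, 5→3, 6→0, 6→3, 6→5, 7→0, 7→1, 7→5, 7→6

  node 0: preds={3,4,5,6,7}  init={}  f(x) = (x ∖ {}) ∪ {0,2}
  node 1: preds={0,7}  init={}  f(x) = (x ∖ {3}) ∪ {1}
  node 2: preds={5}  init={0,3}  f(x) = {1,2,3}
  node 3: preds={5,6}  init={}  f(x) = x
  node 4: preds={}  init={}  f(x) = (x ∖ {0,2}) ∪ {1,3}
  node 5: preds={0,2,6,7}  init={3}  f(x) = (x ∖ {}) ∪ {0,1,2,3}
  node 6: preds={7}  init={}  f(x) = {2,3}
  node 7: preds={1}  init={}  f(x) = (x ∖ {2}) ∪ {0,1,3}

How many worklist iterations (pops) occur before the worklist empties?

Trace (15 dequeues):
  [1] u=0 | in {3} | out {0,2,3} | prev {} | push {}
  [2] u=1 | in {0,2,3} | out {0,1,2} | prev {} | push {}
  [3] u=2 | in {3} | out {0,1,2,3} | prev {0,3} | push {}
  [4] u=3 | in {3} | out {3} | prev {} | push {0}
  [5] u=4 | in {} | out {1,3} | prev {} | push {}
  [6] u=5 | in {0,1,2,3} | out {0,1,2,3} | prev {3} | push {2,3}
  [7] u=6 | in {} | out {2,3} | prev {} | push {5}
  [8] u=7 | in {0,1,2} | out {0,1,3} | prev {} | push {1,6}
  [9] u=0 | in {0,1,2,3} | out {0,1,2,3} | prev {0,2,3} | push {}
  [10] u=2 | in {0,1,2,3} | out {0,1,2,3} | ==
  [11] u=3 | in {0,1,2,3} | out {0,1,2,3} | prev {3} | push {0}
  [12] u=5 | in {0,1,2,3} | out {0,1,2,3} | ==
  [13] u=1 | in {0,1,2,3} | out {0,1,2} | ==
  [14] u=6 | in {0,1,3} | out {2,3} | ==
  [15] u=0 | in {0,1,2,3} | out {0,1,2,3} | ==

Converged values:
  [0] {0,1,2,3}
  [1] {0,1,2}
  [2] {0,1,2,3}
  [3] {0,1,2,3}
  [4] {1,3}
  [5] {0,1,2,3}
  [6] {2,3}
  [7] {0,1,3}

15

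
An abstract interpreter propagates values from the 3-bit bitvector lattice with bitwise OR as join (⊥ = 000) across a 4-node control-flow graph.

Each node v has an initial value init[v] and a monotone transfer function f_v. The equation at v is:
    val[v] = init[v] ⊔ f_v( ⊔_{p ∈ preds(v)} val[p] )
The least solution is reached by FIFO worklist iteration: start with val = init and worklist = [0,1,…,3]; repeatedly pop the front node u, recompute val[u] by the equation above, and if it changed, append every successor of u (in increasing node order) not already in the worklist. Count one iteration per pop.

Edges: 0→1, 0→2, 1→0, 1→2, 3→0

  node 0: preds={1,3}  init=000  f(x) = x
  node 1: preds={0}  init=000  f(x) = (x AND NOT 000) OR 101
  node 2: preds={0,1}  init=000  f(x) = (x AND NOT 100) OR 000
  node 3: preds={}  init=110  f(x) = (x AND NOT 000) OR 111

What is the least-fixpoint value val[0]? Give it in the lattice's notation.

Iteration log — 7 steps:
  step 1. node 0  ⊔preds=110  new=110  old=000  +wl: 
  step 2. node 1  ⊔preds=110  new=111  old=000  +wl: 0
  step 3. node 2  ⊔preds=111  new=011  old=000  +wl: 
  step 4. node 3  ⊔preds=000  new=111  old=110  +wl: 
  step 5. node 0  ⊔preds=111  new=111  old=110  +wl: 1,2
  step 6. node 1  ⊔preds=111  new=111  stable
  step 7. node 2  ⊔preds=111  new=011  stable

Least fixpoint reached:
  node 0: 111
  node 1: 111
  node 2: 011
  node 3: 111

111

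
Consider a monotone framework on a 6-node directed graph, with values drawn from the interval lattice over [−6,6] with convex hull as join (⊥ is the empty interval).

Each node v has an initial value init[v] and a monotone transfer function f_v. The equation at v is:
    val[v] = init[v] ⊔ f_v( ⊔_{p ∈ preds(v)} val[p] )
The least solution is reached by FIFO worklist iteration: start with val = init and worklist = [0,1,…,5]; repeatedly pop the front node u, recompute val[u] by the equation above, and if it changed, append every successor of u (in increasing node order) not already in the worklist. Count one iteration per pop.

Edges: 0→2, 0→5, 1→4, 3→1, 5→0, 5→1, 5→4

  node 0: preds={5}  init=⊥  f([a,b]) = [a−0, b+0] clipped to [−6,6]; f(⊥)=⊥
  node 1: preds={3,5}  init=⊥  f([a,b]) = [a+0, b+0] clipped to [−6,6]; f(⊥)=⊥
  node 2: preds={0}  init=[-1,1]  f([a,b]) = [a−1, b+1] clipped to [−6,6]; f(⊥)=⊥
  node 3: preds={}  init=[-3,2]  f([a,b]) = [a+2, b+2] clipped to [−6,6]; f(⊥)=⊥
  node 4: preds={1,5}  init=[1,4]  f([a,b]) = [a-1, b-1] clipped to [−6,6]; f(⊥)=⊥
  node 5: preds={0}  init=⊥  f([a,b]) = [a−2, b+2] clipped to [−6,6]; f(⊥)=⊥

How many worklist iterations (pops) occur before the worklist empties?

6

Trace (6 dequeues):
  [1] u=0 | in ⊥ | out ⊥ | ==
  [2] u=1 | in [-3,2] | out [-3,2] | prev ⊥ | push {}
  [3] u=2 | in ⊥ | out [-1,1] | ==
  [4] u=3 | in ⊥ | out [-3,2] | ==
  [5] u=4 | in [-3,2] | out [-4,4] | prev [1,4] | push {}
  [6] u=5 | in ⊥ | out ⊥ | ==

Converged values:
  [0] ⊥
  [1] [-3,2]
  [2] [-1,1]
  [3] [-3,2]
  [4] [-4,4]
  [5] ⊥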